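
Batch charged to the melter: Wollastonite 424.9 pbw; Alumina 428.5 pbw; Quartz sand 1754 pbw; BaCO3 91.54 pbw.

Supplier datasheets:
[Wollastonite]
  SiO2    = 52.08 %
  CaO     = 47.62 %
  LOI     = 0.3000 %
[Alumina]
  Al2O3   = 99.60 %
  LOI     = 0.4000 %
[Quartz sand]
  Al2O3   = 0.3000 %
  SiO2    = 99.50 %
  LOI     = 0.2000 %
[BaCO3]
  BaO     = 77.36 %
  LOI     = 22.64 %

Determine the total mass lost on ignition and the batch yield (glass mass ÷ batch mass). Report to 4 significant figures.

Every computation keeps full float precision from start to finish. Intermediates are displayed (rounded to four significant figures) in the printout. Every reported value receives exactly one rounding — the derived quantities, including the four compositions, totals, ignition loss, net glass mass, yield, are carried starting from the weights for 2672 pbw of glass in exact precision exactly as shown in the problem or the answer.
Each material's LOI contribution:
  Wollastonite: 424.9 × 0.003000 = 1.275 pbw
  Alumina: 428.5 × 0.004000 = 1.714 pbw
  Quartz sand: 1754 × 0.002000 = 3.508 pbw
  BaCO3: 91.54 × 0.2264 = 20.72 pbw
Total LOI = 27.22 pbw
Glass = batch − LOI = 2699 − 27.22 = 2672 pbw

LOI loss = 27.22 pbw; glass = 2672 pbw; yield = 98.99%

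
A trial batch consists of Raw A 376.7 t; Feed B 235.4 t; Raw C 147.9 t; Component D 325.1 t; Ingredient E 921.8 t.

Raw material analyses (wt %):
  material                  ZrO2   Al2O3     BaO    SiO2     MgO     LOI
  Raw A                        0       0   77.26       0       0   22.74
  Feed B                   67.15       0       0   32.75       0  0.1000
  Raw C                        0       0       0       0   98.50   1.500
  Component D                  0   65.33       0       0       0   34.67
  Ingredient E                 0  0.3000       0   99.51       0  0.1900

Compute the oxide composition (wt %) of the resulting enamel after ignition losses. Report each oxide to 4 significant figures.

Intermediates are displayed, with 4-significant-digit rounding, as written; the whole derivation runs at exact precision at all times; each reported result is rounded once only; derived quantities are carried from the batch weights per 1804 t of glass at full precision (glass mass, ignition loss, the five compositions, the yield, totals) as they appear in question or answer.
Per-oxide mass from batch:
  ZrO2: 235.4·0.6715 = 158.1 t
  Al2O3: 325.1·0.6533 + 921.8·0.003000 = 215.2 t
  BaO: 376.7·0.7726 = 291.0 t
  SiO2: 235.4·0.3275 + 921.8·0.9951 = 994.4 t
  MgO: 147.9·0.9850 = 145.7 t
LOI: 376.7·0.2274 + 235.4·0.001000 + 147.9·0.01500 + 325.1·0.3467 + 921.8·0.001900 = 202.6 t
batch − LOI leaves glass = 2007 − 202.6 = 1804 t (= Σ oxide masses)
wt % = 100 × oxide mass / glass mass

Glass mass = 1804 t (batch 2007 − LOI 202.6).
Composition: ZrO2 8.761%, Al2O3 11.92%, BaO 16.13%, SiO2 55.11%, MgO 8.074%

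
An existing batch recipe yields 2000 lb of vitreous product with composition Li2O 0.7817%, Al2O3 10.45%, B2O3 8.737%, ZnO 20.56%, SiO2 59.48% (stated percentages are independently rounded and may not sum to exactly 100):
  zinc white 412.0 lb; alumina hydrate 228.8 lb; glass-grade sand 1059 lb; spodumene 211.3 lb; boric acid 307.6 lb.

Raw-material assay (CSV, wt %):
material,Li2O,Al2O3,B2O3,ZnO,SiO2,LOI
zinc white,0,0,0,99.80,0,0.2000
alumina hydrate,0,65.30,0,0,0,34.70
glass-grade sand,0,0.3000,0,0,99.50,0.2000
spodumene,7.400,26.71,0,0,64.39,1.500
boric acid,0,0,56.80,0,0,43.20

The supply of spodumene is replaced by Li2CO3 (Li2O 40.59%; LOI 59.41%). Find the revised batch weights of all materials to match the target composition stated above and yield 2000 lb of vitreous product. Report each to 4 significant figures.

All internal work keeps exact precision in every operation; mid-chain values are displayed (rounded to 4 significant figures) alongside each step. Every reported value carries a single rounding — all derived quantities are recomputed from the batch weights on 2000 lb of glass in full precision (totals, LOI, five oxide percentages, net glass mass, the yield) as set out in either problem or answer.
Target masses of each oxide per 2000 lb vitreous product:
  Li2O: 0.7817% × 2000 = 15.63 lb
  Al2O3: 10.45% × 2000 = 209.0 lb
  B2O3: 8.737% × 2000 = 174.7 lb
  ZnO: 20.56% × 2000 = 411.2 lb
  SiO2: 59.48% × 2000 = 1190 lb
Verifying the oxide balance per the reported batch figures, per the basis as stated (target by target, the sums agree within answer rounding):
  Li2O: 38.52·0.4059 = 15.64 lb (target 15.63 lb)
  Al2O3: 314.6·0.6530 + 1196·0.003000 = 209.0 lb (target 209.0 lb)
  B2O3: 307.6·0.5680 = 174.7 lb (target 174.7 lb)
  ZnO: 412.0·0.9980 = 411.2 lb (target 411.2 lb)
  SiO2: 1196·0.9950 = 1190 lb (target 1190 lb)
Glass-mass sanity pass: batch total minus LOI = 2001 lb (targets for the oxides total 2000 lb; basis as stated: 2000 lb — deltas are rounding alone).
Summing the batch: Σ batch = 2269 lb; LOI removed, Σ of batch·LOI: 268.2 lb; glass ÷ batch gives a yield of 88.18%.

Revised batch per 2000 lb vitreous product:
  zinc white: 412.0 lb
  alumina hydrate: 314.6 lb
  glass-grade sand: 1196 lb
  Li2CO3: 38.52 lb
  boric acid: 307.6 lb
Total batch = 2269 lb; LOI loss = 268.2 lb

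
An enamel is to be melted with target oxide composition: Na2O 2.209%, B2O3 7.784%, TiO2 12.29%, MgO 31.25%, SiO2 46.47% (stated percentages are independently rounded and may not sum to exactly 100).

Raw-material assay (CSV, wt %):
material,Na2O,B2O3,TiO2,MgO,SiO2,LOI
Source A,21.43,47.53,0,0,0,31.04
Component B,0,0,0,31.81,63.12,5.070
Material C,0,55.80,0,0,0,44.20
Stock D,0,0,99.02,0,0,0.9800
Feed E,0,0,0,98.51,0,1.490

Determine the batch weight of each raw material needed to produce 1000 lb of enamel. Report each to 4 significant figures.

All arithmetic carries full precision from start to finish — values along the way are shown with 4-significant-digit rounding across the worked steps — each reported figure carries a single rounding. Derived quantities, which include totals, glass mass, the yield, five oxide percentages, LOI, are rebuilt at full precision, as set out in problem or answer, from the batch weights per 1000 lb of glass.
Oxide-by-oxide targets in 1000 lb enamel:
  Na2O: 2.209% × 1000 = 22.09 lb
  B2O3: 7.784% × 1000 = 77.84 lb
  TiO2: 12.29% × 1000 = 122.9 lb
  MgO: 31.25% × 1000 = 312.5 lb
  SiO2: 46.47% × 1000 = 464.7 lb
Verifying the oxide balance from the weights as reported, on the stated basis (every target is met by its sum given rounding of the digits):
  Na2O: 103.1·0.2143 = 22.09 lb (target 22.09 lb)
  B2O3: 103.1·0.4753 + 51.70·0.5580 = 77.85 lb (target 77.84 lb)
  TiO2: 124.1·0.9902 = 122.9 lb (target 122.9 lb)
  MgO: 736.2·0.3181 + 79.49·0.9851 = 312.5 lb (target 312.5 lb)
  SiO2: 736.2·0.6312 = 464.7 lb (target 464.7 lb)
Glass-mass sanity pass: Σ batch − LOI loss = 1000 lb (summing oxide targets gives 1000 lb; basis as stated: 1000 lb — gaps are rounding artifacts).
Batch grand total — Σ batch = 1095 lb; LOI removed, Σ of batch·LOI: 94.58 lb; as yield: glass ÷ batch → 91.36%.

Batch per 1000 lb enamel:
  Source A: 103.1 lb
  Component B: 736.2 lb
  Material C: 51.70 lb
  Stock D: 124.1 lb
  Feed E: 79.49 lb
Total batch = 1095 lb; LOI loss = 94.58 lb; yield = 91.36%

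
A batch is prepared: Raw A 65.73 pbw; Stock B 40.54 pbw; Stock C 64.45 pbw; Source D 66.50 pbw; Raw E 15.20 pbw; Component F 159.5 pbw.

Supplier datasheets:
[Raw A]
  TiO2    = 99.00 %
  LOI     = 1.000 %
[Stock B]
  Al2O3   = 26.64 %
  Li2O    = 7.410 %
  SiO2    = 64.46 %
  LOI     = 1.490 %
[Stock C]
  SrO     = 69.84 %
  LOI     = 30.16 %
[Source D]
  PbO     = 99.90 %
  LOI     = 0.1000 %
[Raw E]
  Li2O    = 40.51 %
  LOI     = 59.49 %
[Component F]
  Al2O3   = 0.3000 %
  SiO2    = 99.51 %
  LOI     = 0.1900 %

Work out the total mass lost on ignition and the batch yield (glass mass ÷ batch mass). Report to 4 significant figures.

All internal work carries full precision throughout. Working values are displayed (rounded to 4 significant figures) when written out; exactly one rounding is applied to each reported result — derived quantities (net glass mass, ignition loss, the six compositions, yield, the totals) are recomputed starting from the weights per 381.8 pbw of glass at exact precision, exactly as printed in question or answer.
Each material's LOI contribution:
  Raw A: 65.73 × 0.01000 = 0.6573 pbw
  Stock B: 40.54 × 0.01490 = 0.6040 pbw
  Stock C: 64.45 × 0.3016 = 19.44 pbw
  Source D: 66.50 × 0.001000 = 0.06650 pbw
  Raw E: 15.20 × 0.5949 = 9.042 pbw
  Component F: 159.5 × 0.001900 = 0.3030 pbw
Total LOI = 30.11 pbw
Glass = batch − LOI = 411.9 − 30.11 = 381.8 pbw

LOI loss = 30.11 pbw; glass = 381.8 pbw; yield = 92.69%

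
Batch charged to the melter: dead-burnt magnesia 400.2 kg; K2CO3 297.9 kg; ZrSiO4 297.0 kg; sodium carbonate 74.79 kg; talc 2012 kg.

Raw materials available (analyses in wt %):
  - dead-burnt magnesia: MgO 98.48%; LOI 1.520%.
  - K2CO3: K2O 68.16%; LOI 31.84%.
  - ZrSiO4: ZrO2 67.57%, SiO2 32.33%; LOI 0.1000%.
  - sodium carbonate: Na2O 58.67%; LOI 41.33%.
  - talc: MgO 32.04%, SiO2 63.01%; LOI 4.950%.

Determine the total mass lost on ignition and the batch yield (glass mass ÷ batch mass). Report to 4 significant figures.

Full precision is kept all the way through — intermediates are shown (rounded to 4 significant digits) on the page; each reported value includes exactly one rounding; derived quantities are rebuilt at full precision (the five compositions, the totals, LOI, net glass mass, yield) using the weight values for 2850 kg of glass, as given in question or answer.
Material-by-material LOI:
  dead-burnt magnesia: 400.2 × 0.01520 = 6.083 kg
  K2CO3: 297.9 × 0.3184 = 94.85 kg
  ZrSiO4: 297.0 × 0.001000 = 0.2970 kg
  sodium carbonate: 74.79 × 0.4133 = 30.91 kg
  talc: 2012 × 0.04950 = 99.59 kg
Total LOI = 231.7 kg
Glass = batch − LOI = 3082 − 231.7 = 2850 kg

LOI loss = 231.7 kg; glass = 2850 kg; yield = 92.48%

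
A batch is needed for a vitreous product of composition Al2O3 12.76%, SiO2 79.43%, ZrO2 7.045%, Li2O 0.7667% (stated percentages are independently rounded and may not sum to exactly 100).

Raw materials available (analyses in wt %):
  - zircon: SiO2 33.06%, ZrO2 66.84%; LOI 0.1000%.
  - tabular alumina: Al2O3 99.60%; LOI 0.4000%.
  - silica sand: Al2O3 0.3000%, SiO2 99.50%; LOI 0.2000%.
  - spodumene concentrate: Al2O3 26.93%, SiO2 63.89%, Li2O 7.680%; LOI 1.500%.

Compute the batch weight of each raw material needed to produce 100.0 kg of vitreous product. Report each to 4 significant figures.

Mid-chain values are printed (rounded to four significant digits) on the page; all internal work keeps full precision at every stage — a single rounding completes each reported number. All derived quantities, which include four oxide percentages, LOI, net glass mass, the yield, the totals, are recomputed in full precision, as they appear in either problem or answer, from the batch weights on 100.0 kg of glass.
Oxide-by-oxide targets in 100.0 kg vitreous product:
  Al2O3: 12.76% × 100.0 = 12.76 kg
  SiO2: 79.43% × 100.0 = 79.43 kg
  ZrO2: 7.045% × 100.0 = 7.045 kg
  Li2O: 0.7667% × 100.0 = 0.7667 kg
Mass-balance tally per oxide on the weights just shown, against the basis in use (sums match the target masses up to rounding of the answer):
  Al2O3: 9.901·0.9960 + 69.92·0.003000 + 9.983·0.2693 = 12.76 kg (target 12.76 kg)
  SiO2: 10.54·0.3306 + 69.92·0.9950 + 9.983·0.6389 = 79.43 kg (target 79.43 kg)
  ZrO2: 10.54·0.6684 = 7.045 kg (target 7.045 kg)
  Li2O: 9.983·0.07680 = 0.7667 kg (target 0.7667 kg)
Glass-mass closure: whole batch net of LOI = 100.0 kg (oxide target masses add up to 100.0 kg; stated basis 100.0 kg — rounding explains the deltas).
Batch total: Σ batch = 100.3 kg; ignition loss, Σ(batch × LOI) = 0.3397 kg; yield: glass divided by total = 99.66%.

Batch per 100.0 kg vitreous product:
  zircon: 10.54 kg
  tabular alumina: 9.901 kg
  silica sand: 69.92 kg
  spodumene concentrate: 9.983 kg
Total batch = 100.3 kg; LOI loss = 0.3397 kg; yield = 99.66%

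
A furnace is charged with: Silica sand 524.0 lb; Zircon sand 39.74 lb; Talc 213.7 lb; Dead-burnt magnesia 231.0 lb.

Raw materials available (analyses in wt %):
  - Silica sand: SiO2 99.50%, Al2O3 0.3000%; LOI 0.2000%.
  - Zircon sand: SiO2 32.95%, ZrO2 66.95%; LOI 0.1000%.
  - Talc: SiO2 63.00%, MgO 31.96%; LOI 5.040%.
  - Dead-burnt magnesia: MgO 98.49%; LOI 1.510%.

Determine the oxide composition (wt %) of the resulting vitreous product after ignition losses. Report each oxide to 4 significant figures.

Glass mass = 993.1 lb (batch 1008 − LOI 15.35).
Composition: SiO2 67.38%, Al2O3 0.1583%, MgO 29.79%, ZrO2 2.679%

In-progress results are shown (rounded to 4 significant figures) within the worked lines; the working math carries full float precision in all steps. Each reported number carries a single rounding — derived quantities, including four oxide percentages, totals, ignition loss, yield, glass mass, are rebuilt from the batch weights per 993.1 lb of glass in full precision, precisely as stated by either problem or answer.
Delivered oxide masses:
  SiO2: 524.0·0.9950 + 39.74·0.3295 + 213.7·0.6300 = 669.1 lb
  Al2O3: 524.0·0.003000 = 1.572 lb
  MgO: 213.7·0.3196 + 231.0·0.9849 = 295.8 lb
  ZrO2: 39.74·0.6695 = 26.61 lb
LOI: 524.0·0.002000 + 39.74·0.001000 + 213.7·0.05040 + 231.0·0.01510 = 15.35 lb
Net of LOI, the glass mass = 1008 − 15.35 = 993.1 lb (equal to the oxide-mass sum)
wt %: oxide over glass, times 100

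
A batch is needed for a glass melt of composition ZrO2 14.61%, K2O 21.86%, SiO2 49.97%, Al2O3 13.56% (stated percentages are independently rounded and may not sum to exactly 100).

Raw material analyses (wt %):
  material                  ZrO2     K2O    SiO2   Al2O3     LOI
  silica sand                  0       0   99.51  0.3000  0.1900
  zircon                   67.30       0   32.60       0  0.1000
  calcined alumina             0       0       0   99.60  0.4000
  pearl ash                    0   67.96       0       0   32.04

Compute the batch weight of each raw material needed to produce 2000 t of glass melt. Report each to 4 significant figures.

Batch per 2000 t glass melt:
  silica sand: 862.1 t
  zircon: 434.2 t
  calcined alumina: 269.7 t
  pearl ash: 643.3 t
Total batch = 2209 t; LOI loss = 209.3 t; yield = 90.53%

All internal work keeps full precision through the solve — in-progress results appear (rounded to four significant digits) between the steps. Each reported figure is rounded once only; derived quantities (LOI, four oxide percentages, yield, the totals, net glass mass) are carried at exact precision using the weight values per 2000 t of glass as given in the problem or answer text.
Target masses of each oxide per 2000 t glass melt:
  ZrO2: 14.61% × 2000 = 292.2 t
  K2O: 21.86% × 2000 = 437.2 t
  SiO2: 49.97% × 2000 = 999.4 t
  Al2O3: 13.56% × 2000 = 271.2 t
A balance pass over the oxides, applying the batch weights above, versus the basis set out (each sum matches its target mass once rounding is allowed for):
  ZrO2: 434.2·0.6730 = 292.2 t (target 292.2 t)
  K2O: 643.3·0.6796 = 437.2 t (target 437.2 t)
  SiO2: 862.1·0.9951 + 434.2·0.3260 = 999.4 t (target 999.4 t)
  Al2O3: 862.1·0.003000 + 269.7·0.9960 = 271.2 t (target 271.2 t)
Glass-mass sanity pass: total batch − LOI = 2000 t (targets for the oxides total 2000 t; the stated basis being 2000 t — any gap is answer rounding).
Summing the batch: Σ batch = 2209 t; Σ batch·LOI gives LOI loss = 209.3 t; yield, glass over the total, = 90.53%.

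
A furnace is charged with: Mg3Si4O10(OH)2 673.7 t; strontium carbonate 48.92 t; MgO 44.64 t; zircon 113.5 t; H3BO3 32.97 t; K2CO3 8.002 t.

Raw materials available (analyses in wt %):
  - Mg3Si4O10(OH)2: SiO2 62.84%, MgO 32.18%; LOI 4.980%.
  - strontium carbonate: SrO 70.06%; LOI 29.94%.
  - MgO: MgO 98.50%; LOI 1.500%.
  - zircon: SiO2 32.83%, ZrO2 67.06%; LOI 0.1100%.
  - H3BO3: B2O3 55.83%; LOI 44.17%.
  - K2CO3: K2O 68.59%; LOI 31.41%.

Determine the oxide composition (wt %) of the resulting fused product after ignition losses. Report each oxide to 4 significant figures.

All internal work keeps exact precision at every stage — the intermediate values appear (rounded to 4 significant digits) in the working — exactly one rounding is applied to each reported value — derived quantities, including the totals, LOI, yield, the six compositions, net glass mass, are rebuilt from the batch weights at 855.7 t of glass in full precision, as they appear in the problem or answer text.
Mass of each oxide from the mix:
  B2O3: 32.97·0.5583 = 18.41 t
  SiO2: 673.7·0.6284 + 113.5·0.3283 = 460.6 t
  K2O: 8.002·0.6859 = 5.489 t
  MgO: 673.7·0.3218 + 44.64·0.9850 = 260.8 t
  ZrO2: 113.5·0.6706 = 76.11 t
  SrO: 48.92·0.7006 = 34.27 t
LOI: 673.7·0.04980 + 48.92·0.2994 + 44.64·0.01500 + 113.5·0.001100 + 32.97·0.4417 + 8.002·0.3141 = 66.07 t
Glass mass = batch − LOI = 921.7 − 66.07 = 855.7 t (= the summed oxide contributions)
percent by weight: oxide/glass ×100

Glass mass = 855.7 t (batch 921.7 − LOI 66.07).
Composition: B2O3 2.151%, SiO2 53.83%, K2O 0.6414%, MgO 30.48%, ZrO2 8.895%, SrO 4.005%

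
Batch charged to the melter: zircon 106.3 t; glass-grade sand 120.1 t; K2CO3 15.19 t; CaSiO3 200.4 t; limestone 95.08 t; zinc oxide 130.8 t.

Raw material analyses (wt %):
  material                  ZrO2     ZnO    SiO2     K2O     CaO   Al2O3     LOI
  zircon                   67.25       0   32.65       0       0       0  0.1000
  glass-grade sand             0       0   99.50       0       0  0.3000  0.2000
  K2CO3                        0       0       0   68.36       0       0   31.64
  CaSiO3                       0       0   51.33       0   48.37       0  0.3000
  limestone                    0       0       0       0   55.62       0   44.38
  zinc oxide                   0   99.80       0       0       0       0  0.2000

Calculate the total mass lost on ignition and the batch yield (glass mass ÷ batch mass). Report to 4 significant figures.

The intermediate values appear (rounded to 4 significant digits) in the printout — the working math holds full float precision all the way through — exactly one rounding goes into each reported number — all derived quantities are re-derived in full float precision (six oxide percentages, net glass mass, totals, the yield, ignition loss) from the batch weights on 619.7 t of glass precisely as stated by problem or answer.
Material-by-material LOI:
  zircon: 106.3 × 0.001000 = 0.1063 t
  glass-grade sand: 120.1 × 0.002000 = 0.2402 t
  K2CO3: 15.19 × 0.3164 = 4.806 t
  CaSiO3: 200.4 × 0.003000 = 0.6012 t
  limestone: 95.08 × 0.4438 = 42.20 t
  zinc oxide: 130.8 × 0.002000 = 0.2616 t
Total LOI = 48.21 t
Glass = batch − LOI = 667.9 − 48.21 = 619.7 t

LOI loss = 48.21 t; glass = 619.7 t; yield = 92.78%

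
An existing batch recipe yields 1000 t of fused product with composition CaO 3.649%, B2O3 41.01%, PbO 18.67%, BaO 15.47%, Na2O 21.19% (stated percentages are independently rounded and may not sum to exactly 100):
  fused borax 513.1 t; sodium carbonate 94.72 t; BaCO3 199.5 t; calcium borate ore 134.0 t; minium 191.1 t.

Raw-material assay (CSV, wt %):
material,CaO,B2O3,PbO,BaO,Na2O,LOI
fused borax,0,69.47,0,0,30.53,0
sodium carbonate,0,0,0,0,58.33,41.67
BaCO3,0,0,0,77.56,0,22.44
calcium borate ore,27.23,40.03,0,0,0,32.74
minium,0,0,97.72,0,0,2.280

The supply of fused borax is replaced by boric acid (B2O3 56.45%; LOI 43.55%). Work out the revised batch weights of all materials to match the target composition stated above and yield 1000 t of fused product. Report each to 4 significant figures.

The working math holds full precision in every operation; values along the way are printed (rounded to 4 significant digits) in the printout — each reported result is rounded just once; derived quantities, which include ignition loss, glass mass, the yield, the totals, the five compositions, are re-derived in full float precision, as written in the problem or the answer, from the weighed amounts at 1000 t of glass.
The oxide mass targets at 1000 t fused product:
  CaO: 3.649% × 1000 = 36.49 t
  B2O3: 41.01% × 1000 = 410.1 t
  PbO: 18.67% × 1000 = 186.7 t
  BaO: 15.47% × 1000 = 154.7 t
  Na2O: 21.19% × 1000 = 211.9 t
Sums-versus-targets review working from each reported weight, on the stated basis (target by target, the sums agree given rounding of the digits):
  CaO: 134.0·0.2723 = 36.49 t (target 36.49 t)
  B2O3: 631.5·0.5645 + 134.0·0.4003 = 410.1 t (target 410.1 t)
  PbO: 191.1·0.9772 = 186.7 t (target 186.7 t)
  BaO: 199.5·0.7756 = 154.7 t (target 154.7 t)
  Na2O: 363.3·0.5833 = 211.9 t (target 211.9 t)
Mass balance on the glass: Σ batch − LOI loss = 1000 t (per-oxide target masses sum to 999.9 t; the stated basis being 1000 t — gaps are rounding artifacts).
Whole-batch sum: Σ batch = 1519 t; ignition loss, Σ(batch × LOI) = 519.4 t; as yield: glass ÷ batch → 65.82%.

Revised batch per 1000 t fused product:
  boric acid: 631.5 t
  sodium carbonate: 363.3 t
  BaCO3: 199.5 t
  calcium borate ore: 134.0 t
  minium: 191.1 t
Total batch = 1519 t; LOI loss = 519.4 t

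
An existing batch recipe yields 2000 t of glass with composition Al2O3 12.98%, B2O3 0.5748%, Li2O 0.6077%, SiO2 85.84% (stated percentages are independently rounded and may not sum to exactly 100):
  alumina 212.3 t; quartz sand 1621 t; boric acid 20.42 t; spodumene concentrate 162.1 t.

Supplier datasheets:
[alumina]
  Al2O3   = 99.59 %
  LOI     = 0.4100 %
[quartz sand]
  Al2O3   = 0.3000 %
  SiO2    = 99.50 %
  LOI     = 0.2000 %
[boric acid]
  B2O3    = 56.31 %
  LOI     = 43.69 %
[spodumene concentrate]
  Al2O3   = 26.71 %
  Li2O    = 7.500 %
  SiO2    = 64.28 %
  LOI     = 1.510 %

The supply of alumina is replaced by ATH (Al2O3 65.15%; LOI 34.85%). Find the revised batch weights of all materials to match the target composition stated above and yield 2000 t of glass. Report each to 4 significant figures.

The whole derivation keeps full float precision at all times. Mid-chain values are printed (rounded to 4 significant figures) as written; each reported figure is rounded a single time — all derived quantities, including four oxide percentages, the totals, glass mass, LOI, yield, are rebuilt from the batch weights on 2000 t of glass in exact precision as given in the question or the answer.
Target masses of each oxide per 2000 t glass:
  Al2O3: 12.98% × 2000 = 259.6 t
  B2O3: 0.5748% × 2000 = 11.50 t
  Li2O: 0.6077% × 2000 = 12.15 t
  SiO2: 85.84% × 2000 = 1717 t
Per-oxide balance check on the weights just shown, versus the basis set out (delivered sums recover each target modulo rounding of the values):
  Al2O3: 324.6·0.6515 + 1621·0.003000 + 162.1·0.2671 = 259.6 t (target 259.6 t)
  B2O3: 20.42·0.5631 = 11.50 t (target 11.50 t)
  Li2O: 162.1·0.07500 = 12.16 t (target 12.15 t)
  SiO2: 1621·0.9950 + 162.1·0.6428 = 1717 t (target 1717 t)
Mass balance on the glass: batch Σ − ignition loss = 2000 t (summing oxide targets gives 2000 t; against the stated basis, 2000 t — differing by rounding only).
Whole-batch sum: Σ batch = 2128 t; LOI removed, Σ of batch·LOI: 127.7 t; the yield ratio, glass ÷ batch: 94.00%.

Revised batch per 2000 t glass:
  ATH: 324.6 t
  quartz sand: 1621 t
  boric acid: 20.42 t
  spodumene concentrate: 162.1 t
Total batch = 2128 t; LOI loss = 127.7 t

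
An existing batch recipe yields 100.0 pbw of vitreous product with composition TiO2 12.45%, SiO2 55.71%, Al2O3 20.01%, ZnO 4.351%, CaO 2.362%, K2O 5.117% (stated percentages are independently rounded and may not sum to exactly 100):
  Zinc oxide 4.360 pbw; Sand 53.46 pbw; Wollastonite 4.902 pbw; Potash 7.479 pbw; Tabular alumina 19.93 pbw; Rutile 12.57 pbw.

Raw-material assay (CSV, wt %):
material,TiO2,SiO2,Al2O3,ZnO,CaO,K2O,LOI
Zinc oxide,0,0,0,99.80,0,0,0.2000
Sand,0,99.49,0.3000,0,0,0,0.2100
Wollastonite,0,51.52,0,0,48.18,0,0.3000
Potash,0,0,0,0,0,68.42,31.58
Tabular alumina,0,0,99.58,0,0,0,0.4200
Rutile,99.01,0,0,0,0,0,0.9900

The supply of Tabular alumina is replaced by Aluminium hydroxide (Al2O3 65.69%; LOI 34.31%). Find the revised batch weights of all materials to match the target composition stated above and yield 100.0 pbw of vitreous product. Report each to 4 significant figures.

Revised batch per 100.0 pbw vitreous product:
  Zinc oxide: 4.360 pbw
  Sand: 53.46 pbw
  Wollastonite: 4.902 pbw
  Potash: 7.479 pbw
  Aluminium hydroxide: 30.22 pbw
  Rutile: 12.57 pbw
Total batch = 113.0 pbw; LOI loss = 12.99 pbw

In-progress results are shown rounded to four significant figures when written out — every computation runs at full precision in every operation — every reported figure is rounded once only — the derived quantities (the yield, the six compositions, LOI, the totals, glass mass) are re-derived from the batch weights at 100.0 pbw of glass in full precision, exactly as shown in question or answer.
Oxide mass targets, per 100.0 pbw vitreous product:
  TiO2: 12.45% × 100.0 = 12.45 pbw
  SiO2: 55.71% × 100.0 = 55.71 pbw
  Al2O3: 20.01% × 100.0 = 20.01 pbw
  ZnO: 4.351% × 100.0 = 4.351 pbw
  CaO: 2.362% × 100.0 = 2.362 pbw
  K2O: 5.117% × 100.0 = 5.117 pbw
Mass-balance tally per oxide using the reported weights, at the basis given (oxide sums agree with the targets up to rounding of the answer):
  TiO2: 12.57·0.9901 = 12.45 pbw (target 12.45 pbw)
  SiO2: 53.46·0.9949 + 4.902·0.5152 = 55.71 pbw (target 55.71 pbw)
  Al2O3: 53.46·0.003000 + 30.22·0.6569 = 20.01 pbw (target 20.01 pbw)
  ZnO: 4.360·0.9980 = 4.351 pbw (target 4.351 pbw)
  CaO: 4.902·0.4818 = 2.362 pbw (target 2.362 pbw)
  K2O: 7.479·0.6842 = 5.117 pbw (target 5.117 pbw)
Glass mass check: batch total minus LOI = 100.0 pbw (per-oxide target masses sum to 100.0 pbw; the stated basis being 100.0 pbw — a pure rounding effect).
Summing the batch: Σ batch = 113.0 pbw; the LOI term Σ batch·LOI equals 12.99 pbw; as yield: glass ÷ batch → 88.50%.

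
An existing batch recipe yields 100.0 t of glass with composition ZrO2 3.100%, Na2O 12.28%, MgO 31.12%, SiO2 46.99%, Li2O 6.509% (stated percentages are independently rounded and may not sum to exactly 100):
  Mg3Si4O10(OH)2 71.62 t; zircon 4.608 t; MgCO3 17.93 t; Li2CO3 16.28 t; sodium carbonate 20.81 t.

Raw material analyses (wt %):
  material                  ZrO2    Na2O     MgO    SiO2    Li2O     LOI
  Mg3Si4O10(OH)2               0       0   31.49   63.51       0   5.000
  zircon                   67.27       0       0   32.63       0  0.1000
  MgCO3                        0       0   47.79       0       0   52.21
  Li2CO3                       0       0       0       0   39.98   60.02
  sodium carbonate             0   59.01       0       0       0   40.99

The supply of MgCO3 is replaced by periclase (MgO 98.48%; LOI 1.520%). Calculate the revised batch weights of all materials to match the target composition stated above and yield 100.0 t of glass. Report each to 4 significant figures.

Every computation keeps full float precision at each step. The intermediate values are printed rounded to four significant digits in the printout — each reported value is rounded just once; all derived quantities (five oxide percentages, yield, net glass mass, ignition loss, the totals) are recomputed in full precision using the weight values at 100.0 t of glass exactly as printed in question or answer.
Oxide-by-oxide targets in 100.0 t glass:
  ZrO2: 3.100% × 100.0 = 3.100 t
  Na2O: 12.28% × 100.0 = 12.28 t
  MgO: 31.12% × 100.0 = 31.12 t
  SiO2: 46.99% × 100.0 = 46.99 t
  Li2O: 6.509% × 100.0 = 6.509 t
Mass-balance tally per oxide using the reported weights, under the basis named above (each sum matches its target mass once rounding is allowed for):
  ZrO2: 4.608·0.6727 = 3.100 t (target 3.100 t)
  Na2O: 20.81·0.5901 = 12.28 t (target 12.28 t)
  MgO: 71.62·0.3149 + 8.699·0.9848 = 31.12 t (target 31.12 t)
  SiO2: 71.62·0.6351 + 4.608·0.3263 = 46.99 t (target 46.99 t)
  Li2O: 16.28·0.3998 = 6.509 t (target 6.509 t)
Mass balance on the glass: batch Σ − ignition loss = 100.0 t (the Σ of target masses is 100.0 t; stated basis 100.0 t — differing by rounding only).
Whole-batch sum: Σ batch = 122.0 t; loss to ignition Σ batch·LOI = 22.02 t; yield, glass over the total, = 81.95%.

Revised batch per 100.0 t glass:
  Mg3Si4O10(OH)2: 71.62 t
  zircon: 4.608 t
  periclase: 8.699 t
  Li2CO3: 16.28 t
  sodium carbonate: 20.81 t
Total batch = 122.0 t; LOI loss = 22.02 t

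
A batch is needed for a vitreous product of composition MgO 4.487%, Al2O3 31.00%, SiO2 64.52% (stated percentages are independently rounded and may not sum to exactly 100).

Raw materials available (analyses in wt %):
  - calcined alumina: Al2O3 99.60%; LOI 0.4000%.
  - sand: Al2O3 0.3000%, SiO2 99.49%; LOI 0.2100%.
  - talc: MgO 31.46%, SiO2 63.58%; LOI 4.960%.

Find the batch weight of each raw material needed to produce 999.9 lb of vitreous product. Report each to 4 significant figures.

Each numeric step holds full precision in every operation; values along the way are shown rounded to 4 significant digits across the worked steps. Each reported figure receives exactly one rounding. Derived quantities (ignition loss, net glass mass, yield, totals, three oxide percentages) are carried using the weight values for 999.9 lb of glass at exact precision, exactly as printed in either problem or answer.
Target masses of each oxide per 999.9 lb vitreous product:
  MgO: 4.487% × 999.9 = 44.87 lb
  Al2O3: 31.00% × 999.9 = 310.0 lb
  SiO2: 64.52% × 999.9 = 645.1 lb
Verifying the oxide balance applying the batch weights above, for the quoted basis mass (every target is met by its sum inside rounding margins):
  MgO: 142.6·0.3146 = 44.86 lb (target 44.87 lb)
  Al2O3: 309.5·0.9960 + 557.3·0.003000 = 309.9 lb (target 310.0 lb)
  SiO2: 557.3·0.9949 + 142.6·0.6358 = 645.1 lb (target 645.1 lb)
Glass mass check: net batch after ignition = 999.9 lb (summing oxide targets gives 1000 lb; the stated basis being 999.9 lb — any gap is answer rounding).
Adding the batch up: Σ batch = 1009 lb; Σ batch·LOI gives LOI loss = 9.481 lb; glass ÷ batch gives a yield of 99.06%.

Batch per 999.9 lb vitreous product:
  calcined alumina: 309.5 lb
  sand: 557.3 lb
  talc: 142.6 lb
Total batch = 1009 lb; LOI loss = 9.481 lb; yield = 99.06%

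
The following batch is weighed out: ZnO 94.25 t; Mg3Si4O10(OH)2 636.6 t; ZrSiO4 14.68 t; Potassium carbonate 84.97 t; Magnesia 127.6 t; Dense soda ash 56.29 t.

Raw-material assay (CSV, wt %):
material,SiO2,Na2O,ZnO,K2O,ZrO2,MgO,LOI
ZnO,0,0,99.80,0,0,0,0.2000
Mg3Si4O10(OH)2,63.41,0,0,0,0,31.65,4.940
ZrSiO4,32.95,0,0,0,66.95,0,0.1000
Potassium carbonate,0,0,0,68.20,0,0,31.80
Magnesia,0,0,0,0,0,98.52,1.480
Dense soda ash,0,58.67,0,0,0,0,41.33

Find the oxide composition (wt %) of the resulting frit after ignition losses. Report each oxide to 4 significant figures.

Glass mass = 930.6 t (batch 1014 − LOI 83.82).
Composition: SiO2 43.90%, Na2O 3.549%, ZnO 10.11%, K2O 6.227%, ZrO2 1.056%, MgO 35.16%

Intermediates appear with 4-significant-digit rounding across the worked steps; the whole derivation holds full float precision throughout. Every reported value sees exactly one rounding. The derived quantities are computed at full float precision (the yield, the six compositions, glass mass, ignition loss, the totals) using the weight values for 930.6 t of glass as they appear in the problem or answer text.
Oxide-by-oxide delivered mass:
  SiO2: 636.6·0.6341 + 14.68·0.3295 = 408.5 t
  Na2O: 56.29·0.5867 = 33.03 t
  ZnO: 94.25·0.9980 = 94.06 t
  K2O: 84.97·0.6820 = 57.95 t
  ZrO2: 14.68·0.6695 = 9.828 t
  MgO: 636.6·0.3165 + 127.6·0.9852 = 327.2 t
LOI: 94.25·0.002000 + 636.6·0.04940 + 14.68·0.001000 + 84.97·0.3180 + 127.6·0.01480 + 56.29·0.4133 = 83.82 t
Resulting glass, batch − LOI: 1014 − 83.82 = 930.6 t (equal to the oxide-mass sum)
percent by weight: oxide/glass ×100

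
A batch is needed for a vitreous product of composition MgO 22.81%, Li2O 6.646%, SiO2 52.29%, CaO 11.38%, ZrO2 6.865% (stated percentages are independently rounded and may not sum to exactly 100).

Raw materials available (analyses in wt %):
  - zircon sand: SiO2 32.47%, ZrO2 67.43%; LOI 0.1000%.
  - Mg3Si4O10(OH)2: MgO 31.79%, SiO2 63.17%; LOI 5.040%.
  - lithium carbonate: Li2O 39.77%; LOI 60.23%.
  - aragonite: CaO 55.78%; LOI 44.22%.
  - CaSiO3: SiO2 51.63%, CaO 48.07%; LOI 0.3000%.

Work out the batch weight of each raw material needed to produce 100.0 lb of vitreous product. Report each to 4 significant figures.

Batch per 100.0 lb vitreous product:
  zircon sand: 10.18 lb
  Mg3Si4O10(OH)2: 71.75 lb
  lithium carbonate: 16.71 lb
  aragonite: 14.30 lb
  CaSiO3: 7.086 lb
Total batch = 120.0 lb; LOI loss = 20.04 lb; yield = 83.31%

Each numeric step holds full precision at all times — rounding to 4 significant digits applies to each mid-chain value as printed — a single rounding completes every reported figure; all derived quantities (the five compositions, glass mass, ignition loss, yield, totals) are rebuilt starting from the weights at 100.0 lb of glass in exact precision exactly as printed in question or answer.
Oxide-by-oxide targets in 100.0 lb vitreous product:
  MgO: 22.81% × 100.0 = 22.81 lb
  Li2O: 6.646% × 100.0 = 6.646 lb
  SiO2: 52.29% × 100.0 = 52.29 lb
  CaO: 11.38% × 100.0 = 11.38 lb
  ZrO2: 6.865% × 100.0 = 6.865 lb
Sums-versus-targets review per the reported batch figures, relative to the basis at hand (sums match the target masses exact up to rounding of places):
  MgO: 71.75·0.3179 = 22.81 lb (target 22.81 lb)
  Li2O: 16.71·0.3977 = 6.646 lb (target 6.646 lb)
  SiO2: 10.18·0.3247 + 71.75·0.6317 + 7.086·0.5163 = 52.29 lb (target 52.29 lb)
  CaO: 14.30·0.5578 + 7.086·0.4807 = 11.38 lb (target 11.38 lb)
  ZrO2: 10.18·0.6743 = 6.864 lb (target 6.865 lb)
Glass-mass bookkeeping: whole batch net of LOI = 99.99 lb (targets for the oxides total 99.99 lb; against the stated basis, 100.0 lb — rounding explains the deltas).
Whole-batch sum: Σ batch = 120.0 lb; loss to ignition Σ batch·LOI = 20.04 lb; as yield: glass ÷ batch → 83.31%.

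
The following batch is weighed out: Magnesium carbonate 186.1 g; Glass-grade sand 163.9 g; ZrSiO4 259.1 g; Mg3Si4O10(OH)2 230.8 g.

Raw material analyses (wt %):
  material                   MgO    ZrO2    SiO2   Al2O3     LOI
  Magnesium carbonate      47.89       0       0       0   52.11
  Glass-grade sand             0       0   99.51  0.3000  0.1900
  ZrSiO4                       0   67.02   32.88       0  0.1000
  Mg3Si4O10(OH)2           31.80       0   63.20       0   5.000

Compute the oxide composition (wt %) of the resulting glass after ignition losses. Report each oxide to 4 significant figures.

The intermediate values are displayed rounded to four significant figures in the printout — the working math maintains full float precision throughout — each reported figure undergoes a single rounding. All derived quantities (ignition loss, the yield, glass mass, the totals, four oxide percentages) are computed in exact precision from the batch weights per 730.8 g of glass, as quoted within either problem or answer.
Delivered oxide masses:
  MgO: 186.1·0.4789 + 230.8·0.3180 = 162.5 g
  ZrO2: 259.1·0.6702 = 173.6 g
  SiO2: 163.9·0.9951 + 259.1·0.3288 + 230.8·0.6320 = 394.2 g
  Al2O3: 163.9·0.003000 = 0.4917 g
LOI: 186.1·0.5211 + 163.9·0.001900 + 259.1·0.001000 + 230.8·0.05000 = 109.1 g
The glass mass, total less LOI, = 839.9 − 109.1 = 730.8 g (the oxide masses sum to this)
wt %: oxide over glass, times 100

Glass mass = 730.8 g (batch 839.9 − LOI 109.1).
Composition: MgO 22.24%, ZrO2 23.76%, SiO2 53.93%, Al2O3 0.06728%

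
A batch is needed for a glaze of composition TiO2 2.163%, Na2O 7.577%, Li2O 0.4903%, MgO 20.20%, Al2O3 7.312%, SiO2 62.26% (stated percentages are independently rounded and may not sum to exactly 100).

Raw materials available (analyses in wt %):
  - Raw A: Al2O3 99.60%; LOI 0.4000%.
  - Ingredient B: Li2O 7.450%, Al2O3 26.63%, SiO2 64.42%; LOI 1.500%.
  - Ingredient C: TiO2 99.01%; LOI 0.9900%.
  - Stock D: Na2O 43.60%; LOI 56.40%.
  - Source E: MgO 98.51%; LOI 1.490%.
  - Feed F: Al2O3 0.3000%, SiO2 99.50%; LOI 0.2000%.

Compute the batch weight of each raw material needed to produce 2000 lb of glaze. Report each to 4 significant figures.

Working values are printed rounded to four significant figures — the working math maintains full precision end to end; every reported value takes exactly one rounding. The derived quantities are carried using the weight values for 2000 lb of glass at exact precision (the totals, the six compositions, LOI, glass mass, the yield), precisely as stated by question or answer.
Oxide-by-oxide targets in 2000 lb glaze:
  TiO2: 2.163% × 2000 = 43.26 lb
  Na2O: 7.577% × 2000 = 151.5 lb
  Li2O: 0.4903% × 2000 = 9.806 lb
  MgO: 20.20% × 2000 = 404.0 lb
  Al2O3: 7.312% × 2000 = 146.2 lb
  SiO2: 62.26% × 2000 = 1245 lb
Balance tally, oxide-wise, working from each reported weight, on the stated basis (sum by sum, the targets are met modulo rounding of the values):
  TiO2: 43.69·0.9901 = 43.26 lb (target 43.26 lb)
  Na2O: 347.6·0.4360 = 151.6 lb (target 151.5 lb)
  Li2O: 131.6·0.07450 = 9.804 lb (target 9.806 lb)
  MgO: 410.1·0.9851 = 404.0 lb (target 404.0 lb)
  Al2O3: 108.1·0.9960 + 131.6·0.2663 + 1166·0.003000 = 146.2 lb (target 146.2 lb)
  SiO2: 131.6·0.6442 + 1166·0.9950 = 1245 lb (target 1245 lb)
Glass mass check: total batch − LOI = 2000 lb (per-oxide target masses sum to 2000 lb; against the stated basis, 2000 lb — differing by rounding only).
Total batch = Σ batch = 2207 lb; loss to ignition Σ batch·LOI = 207.3 lb; yield = glass ÷ total batch = 90.61%.

Batch per 2000 lb glaze:
  Raw A: 108.1 lb
  Ingredient B: 131.6 lb
  Ingredient C: 43.69 lb
  Stock D: 347.6 lb
  Source E: 410.1 lb
  Feed F: 1166 lb
Total batch = 2207 lb; LOI loss = 207.3 lb; yield = 90.61%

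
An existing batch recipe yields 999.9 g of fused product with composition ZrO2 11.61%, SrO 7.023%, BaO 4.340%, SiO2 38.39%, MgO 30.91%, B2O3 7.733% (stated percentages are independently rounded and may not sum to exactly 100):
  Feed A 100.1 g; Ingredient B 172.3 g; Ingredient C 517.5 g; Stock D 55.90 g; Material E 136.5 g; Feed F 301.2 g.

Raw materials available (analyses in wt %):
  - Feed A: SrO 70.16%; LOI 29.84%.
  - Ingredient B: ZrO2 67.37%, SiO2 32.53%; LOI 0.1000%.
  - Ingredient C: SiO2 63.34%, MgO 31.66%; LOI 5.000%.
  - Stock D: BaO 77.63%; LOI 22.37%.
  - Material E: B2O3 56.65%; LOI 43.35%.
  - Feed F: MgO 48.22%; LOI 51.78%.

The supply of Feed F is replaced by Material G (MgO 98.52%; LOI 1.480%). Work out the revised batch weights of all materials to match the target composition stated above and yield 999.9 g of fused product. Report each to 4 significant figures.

Revised batch per 999.9 g fused product:
  Feed A: 100.1 g
  Ingredient B: 172.3 g
  Ingredient C: 517.5 g
  Stock D: 55.90 g
  Material E: 136.5 g
  Material G: 147.4 g
Total batch = 1130 g; LOI loss = 129.8 g

Intermediates are displayed (rounded to four significant digits) at each printed step; full precision is held in all steps. A single rounding finalizes every reported number — all derived quantities (totals, glass mass, ignition loss, six oxide percentages, the yield) are rebuilt in exact precision from the batch weights on 999.9 g of glass, as quoted within either problem or answer.
Per-oxide target masses for 999.9 g fused product:
  ZrO2: 11.61% × 999.9 = 116.1 g
  SrO: 7.023% × 999.9 = 70.22 g
  BaO: 4.340% × 999.9 = 43.40 g
  SiO2: 38.39% × 999.9 = 383.9 g
  MgO: 30.91% × 999.9 = 309.1 g
  B2O3: 7.733% × 999.9 = 77.32 g
Per-oxide balance check working from each reported weight, against the basis in use (oxide sums agree with the targets once rounding is allowed for):
  ZrO2: 172.3·0.6737 = 116.1 g (target 116.1 g)
  SrO: 100.1·0.7016 = 70.23 g (target 70.22 g)
  BaO: 55.90·0.7763 = 43.40 g (target 43.40 g)
  SiO2: 172.3·0.3253 + 517.5·0.6334 = 383.8 g (target 383.9 g)
  MgO: 517.5·0.3166 + 147.4·0.9852 = 309.1 g (target 309.1 g)
  B2O3: 136.5·0.5665 = 77.33 g (target 77.32 g)
Glass-mass bookkeeping: batch total minus LOI = 999.9 g (per-oxide target masses sum to 1000 g; the stated basis being 999.9 g — differing by rounding only).
Batch total: Σ batch = 1130 g; ignition loss, Σ(batch × LOI) = 129.8 g; yield: glass divided by total = 88.51%.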